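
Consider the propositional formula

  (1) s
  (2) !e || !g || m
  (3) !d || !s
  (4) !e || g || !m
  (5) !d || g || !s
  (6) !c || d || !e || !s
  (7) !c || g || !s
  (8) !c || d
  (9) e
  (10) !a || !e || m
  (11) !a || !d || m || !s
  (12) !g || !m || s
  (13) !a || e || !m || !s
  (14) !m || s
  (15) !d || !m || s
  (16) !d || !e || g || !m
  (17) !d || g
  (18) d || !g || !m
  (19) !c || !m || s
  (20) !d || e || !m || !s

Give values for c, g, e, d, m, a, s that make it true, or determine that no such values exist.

c: False, g: False, e: True, d: False, m: False, a: False, s: True

Unit clause (s) forces s = True.
In (!d || !s) only !d is left, so d = False.
In (!c || d) only !c is left, so c = False.
Unit clause (e) forces e = True.
Try g = True:
  (!e || !g || m) forces m = True.
  clause (d || !g || !m) is falsified — backtrack.
So g = False.
  then (!e || g || !m) forces m = False.
  then (!a || !e || m) forces a = False.
All clauses satisfied.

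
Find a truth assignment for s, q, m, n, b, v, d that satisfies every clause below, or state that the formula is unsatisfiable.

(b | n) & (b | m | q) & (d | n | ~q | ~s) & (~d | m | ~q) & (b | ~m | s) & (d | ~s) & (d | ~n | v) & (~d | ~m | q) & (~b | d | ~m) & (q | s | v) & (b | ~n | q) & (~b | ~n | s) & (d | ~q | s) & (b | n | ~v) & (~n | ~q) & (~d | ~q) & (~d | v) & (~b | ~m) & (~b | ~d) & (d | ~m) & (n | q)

UNSATISFIABLE

Case b = True:
  (~b | ~m) forces m = False.
  (~b | ~d) forces d = False.
  (d | ~s) forces s = False.
  (~b | ~n | s) forces n = False.
  (d | ~q | s) forces q = False.
  Clause (n | q) is falsified — contradiction.
Case b = False:
  (b | n) forces n = True.
  (b | ~n | q) forces q = True.
  Clause (~n | ~q) is falsified — contradiction.
Both cases fail, so the formula is unsatisfiable.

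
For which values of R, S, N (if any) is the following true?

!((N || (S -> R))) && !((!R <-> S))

Unsatisfiable — no assignment works.

Case R = True: the conjunct !((N || (S -> R))) becomes !((N || True)) = False.
Case R = False: the formula simplifies to !((N || !S)) && !S.
  S = True: the conjunct !S is False.
  S = False: the conjunct !((N || !S)) becomes !((N || True)) = False.
Both cases fail — unsatisfiable.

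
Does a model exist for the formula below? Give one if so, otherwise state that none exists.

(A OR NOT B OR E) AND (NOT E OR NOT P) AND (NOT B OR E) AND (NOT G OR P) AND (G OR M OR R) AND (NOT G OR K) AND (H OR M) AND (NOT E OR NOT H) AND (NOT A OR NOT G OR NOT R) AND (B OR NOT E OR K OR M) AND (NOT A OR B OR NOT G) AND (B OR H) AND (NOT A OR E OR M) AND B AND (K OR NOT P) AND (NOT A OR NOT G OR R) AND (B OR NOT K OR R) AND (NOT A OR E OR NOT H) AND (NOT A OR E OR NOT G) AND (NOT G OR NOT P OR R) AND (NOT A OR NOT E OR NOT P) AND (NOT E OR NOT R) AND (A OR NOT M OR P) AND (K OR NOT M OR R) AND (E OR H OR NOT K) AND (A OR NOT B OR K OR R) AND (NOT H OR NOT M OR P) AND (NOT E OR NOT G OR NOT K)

M = True, A = True, K = True, B = True, R = False, H = False, E = True, P = False, G = False

Unit clause (B) forces B = True.
In (NOT B OR E) only E is left, so E = True.
In (NOT E OR NOT H) only NOT H is left, so H = False.
In (NOT E OR NOT R) only NOT R is left, so R = False.
In (NOT E OR NOT P) only NOT P is left, so P = False.
In (NOT G OR P) only NOT G is left, so G = False.
In (G OR M OR R) only M is left, so M = True.
In (A OR NOT M OR P) only A is left, so A = True.
In (K OR NOT M OR R) only K is left, so K = True.
All clauses satisfied.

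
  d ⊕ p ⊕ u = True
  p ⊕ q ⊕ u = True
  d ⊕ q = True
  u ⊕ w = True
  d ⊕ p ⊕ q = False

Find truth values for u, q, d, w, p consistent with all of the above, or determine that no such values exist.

Unsatisfiable — no assignment works.

Adding constraints 1, 2, 3 mod 2: every variable appears an even number of times on the left, so the left side is 0.
But the right sides sum to 1 (mod 2). 0 ≠ 1 — the system is inconsistent.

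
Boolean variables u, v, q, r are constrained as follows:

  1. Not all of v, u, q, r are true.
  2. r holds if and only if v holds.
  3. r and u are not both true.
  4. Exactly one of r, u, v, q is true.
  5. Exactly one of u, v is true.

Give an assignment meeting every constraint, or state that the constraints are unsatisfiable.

u=T; v=F; q=F; r=F

  (1) {v, u, q, r}: 1/4 true — not all ✓
  (2) r=F, v=F — same ✓
  (3) r=F, u=T — not both ✓
  (4) {r, u, v, q}: 1 true — exactly one ✓
  (5) {u, v}: 1 true — exactly one ✓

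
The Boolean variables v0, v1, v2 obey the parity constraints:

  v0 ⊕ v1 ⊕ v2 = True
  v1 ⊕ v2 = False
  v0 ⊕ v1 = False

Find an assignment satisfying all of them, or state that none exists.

v0: True, v1: True, v2: True

v0 ⊕ v1 ⊕ v2 = T ⊕ T ⊕ T = True ✓
v1 ⊕ v2 = T ⊕ T = False ✓
v0 ⊕ v1 = T ⊕ T = False ✓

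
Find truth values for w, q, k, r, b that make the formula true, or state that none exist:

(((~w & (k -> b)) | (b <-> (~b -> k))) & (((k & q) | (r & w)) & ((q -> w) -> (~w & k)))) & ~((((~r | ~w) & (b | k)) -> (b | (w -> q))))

Unsatisfiable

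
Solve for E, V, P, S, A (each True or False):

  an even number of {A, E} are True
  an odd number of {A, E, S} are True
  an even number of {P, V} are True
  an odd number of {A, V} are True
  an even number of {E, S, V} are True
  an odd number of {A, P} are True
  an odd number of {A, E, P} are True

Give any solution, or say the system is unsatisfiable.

E=F, V=T, P=T, S=T, A=F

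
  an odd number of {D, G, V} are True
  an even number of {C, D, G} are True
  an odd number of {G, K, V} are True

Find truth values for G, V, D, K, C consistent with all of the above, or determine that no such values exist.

G = False, V = False, D = True, K = True, C = True

{D, G, V}: 1 true → odd ✓
{C, D, G}: 2 true → even ✓
{G, K, V}: 1 true → odd ✓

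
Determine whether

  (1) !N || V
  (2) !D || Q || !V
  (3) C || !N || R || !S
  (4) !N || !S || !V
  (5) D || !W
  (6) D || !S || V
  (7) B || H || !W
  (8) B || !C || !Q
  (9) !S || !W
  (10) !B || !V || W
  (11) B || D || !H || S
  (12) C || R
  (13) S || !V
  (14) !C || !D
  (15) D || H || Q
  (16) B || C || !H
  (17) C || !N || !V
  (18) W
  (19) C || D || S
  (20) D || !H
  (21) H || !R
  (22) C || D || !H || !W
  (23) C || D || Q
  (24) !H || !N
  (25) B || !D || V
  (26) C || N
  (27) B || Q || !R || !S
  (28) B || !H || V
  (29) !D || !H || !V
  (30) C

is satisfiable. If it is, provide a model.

Case C = True:
  (!C || !D) forces D = False.
  (D || !W) forces W = False.
  Clause (W) is falsified — contradiction.
Case C = False:
  Clause (C) is falsified — contradiction.
Both cases fail, so the formula is unsatisfiable.

The formula is unsatisfiable.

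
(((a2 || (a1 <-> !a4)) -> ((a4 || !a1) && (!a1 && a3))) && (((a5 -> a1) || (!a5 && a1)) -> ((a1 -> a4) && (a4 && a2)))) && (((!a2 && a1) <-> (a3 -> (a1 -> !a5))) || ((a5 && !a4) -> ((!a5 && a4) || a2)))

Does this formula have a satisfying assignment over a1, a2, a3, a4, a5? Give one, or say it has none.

a1 = False, a2 = False, a3 = True, a4 = True, a5 = True

  ((a2 || (a1 <-> !a4)) -> ((a4 || !a1) && (!a1 && a3))) && (((a5 -> a1) || (!a5 && a1)) -> ((a1 -> a4) && (a4 && a2))) = True
    (a2 || (a1 <-> !a4)) -> ((a4 || !a1) && (!a1 && a3)) = True
      a2 || (a1 <-> !a4) = True
        a1 <-> !a4 = True
          !a4 = False
      (a4 || !a1) && (!a1 && a3) = True
        a4 || !a1 = True
          !a1 = True
        !a1 && a3 = True
          !a1 = True
    ((a5 -> a1) || (!a5 && a1)) -> ((a1 -> a4) && (a4 && a2)) = True
      (a5 -> a1) || (!a5 && a1) = False
        a5 -> a1 = False
        !a5 && a1 = False
          !a5 = False
      (a1 -> a4) && (a4 && a2) = False
        a1 -> a4 = True
        a4 && a2 = False
  ((!a2 && a1) <-> (a3 -> (a1 -> !a5))) || ((a5 && !a4) -> ((!a5 && a4) || a2)) = True
    (!a2 && a1) <-> (a3 -> (a1 -> !a5)) = False
      !a2 && a1 = False
        !a2 = True
      a3 -> (a1 -> !a5) = True
        a1 -> !a5 = True
          !a5 = False
    (a5 && !a4) -> ((!a5 && a4) || a2) = True
      a5 && !a4 = False
        !a4 = False
      (!a5 && a4) || a2 = False
        !a5 && a4 = False
          !a5 = False
Both conjuncts True, so the formula holds.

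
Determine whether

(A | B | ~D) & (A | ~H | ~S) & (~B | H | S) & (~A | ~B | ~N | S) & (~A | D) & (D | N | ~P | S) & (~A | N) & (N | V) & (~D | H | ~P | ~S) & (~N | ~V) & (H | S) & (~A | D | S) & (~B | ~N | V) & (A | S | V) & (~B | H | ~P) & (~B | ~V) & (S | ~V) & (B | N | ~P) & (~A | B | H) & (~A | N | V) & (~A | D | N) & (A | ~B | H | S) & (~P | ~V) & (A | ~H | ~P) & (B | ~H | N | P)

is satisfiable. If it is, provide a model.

Set V = False.
  then (N | V) forces N = True.
  then (~B | ~N | V) forces B = False.
Set P = False.
Set S = False.
  then (H | S) forces H = True.
  then (A | S | V) forces A = True.
  then (~A | D) forces D = True.
All clauses satisfied.

V=F; P=F; S=F; N=T; H=T; D=T; A=T; B=F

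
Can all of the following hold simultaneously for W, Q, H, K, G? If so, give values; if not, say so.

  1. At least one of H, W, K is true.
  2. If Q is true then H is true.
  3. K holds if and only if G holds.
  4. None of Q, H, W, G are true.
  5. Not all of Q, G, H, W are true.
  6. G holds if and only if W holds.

No satisfying assignment exists.

Case W = True:
  Constraint (4) is violated (W=T) — contradiction.
Case W = False:
  (4) forces Q = False.
  (4) forces H = False.
  (1) with H=F, W=F forces K = True.
  (3) with K=T forces G = True.
  Constraint (4) is violated (G=T) — contradiction.
Both cases fail — unsatisfiable.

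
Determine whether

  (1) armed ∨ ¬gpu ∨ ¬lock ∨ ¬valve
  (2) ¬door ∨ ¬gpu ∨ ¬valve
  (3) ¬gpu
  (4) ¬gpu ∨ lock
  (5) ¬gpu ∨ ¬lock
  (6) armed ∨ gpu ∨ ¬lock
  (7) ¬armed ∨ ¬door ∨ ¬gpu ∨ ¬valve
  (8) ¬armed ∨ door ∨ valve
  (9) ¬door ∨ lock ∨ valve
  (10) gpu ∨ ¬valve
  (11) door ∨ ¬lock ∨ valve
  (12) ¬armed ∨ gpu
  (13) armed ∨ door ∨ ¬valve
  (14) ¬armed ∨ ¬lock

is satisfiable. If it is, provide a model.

gpu=F; lock=F; valve=F; door=F; armed=F

Unit clause (¬gpu) forces gpu = False.
In (gpu ∨ ¬valve) only ¬valve is left, so valve = False.
In (¬armed ∨ gpu) only ¬armed is left, so armed = False.
In (armed ∨ gpu ∨ ¬lock) only ¬lock is left, so lock = False.
In (¬door ∨ lock ∨ valve) only ¬door is left, so door = False.
All clauses satisfied.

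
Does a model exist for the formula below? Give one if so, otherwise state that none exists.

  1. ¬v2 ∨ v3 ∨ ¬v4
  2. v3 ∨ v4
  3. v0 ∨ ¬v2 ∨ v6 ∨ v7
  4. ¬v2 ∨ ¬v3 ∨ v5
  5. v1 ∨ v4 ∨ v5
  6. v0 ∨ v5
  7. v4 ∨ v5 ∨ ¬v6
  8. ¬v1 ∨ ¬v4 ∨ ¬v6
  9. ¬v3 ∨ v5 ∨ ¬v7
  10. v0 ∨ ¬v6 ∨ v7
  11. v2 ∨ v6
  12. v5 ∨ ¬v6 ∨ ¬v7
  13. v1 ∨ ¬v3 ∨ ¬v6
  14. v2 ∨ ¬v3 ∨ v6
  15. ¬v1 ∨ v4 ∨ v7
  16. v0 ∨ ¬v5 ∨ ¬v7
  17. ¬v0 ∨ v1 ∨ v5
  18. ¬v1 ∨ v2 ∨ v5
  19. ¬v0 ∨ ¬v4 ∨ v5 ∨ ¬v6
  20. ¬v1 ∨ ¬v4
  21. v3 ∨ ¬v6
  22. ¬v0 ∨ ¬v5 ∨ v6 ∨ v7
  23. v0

Unit clause (v0) forces v0 = True.
Set v1 = False.
  then (¬v0 ∨ v1 ∨ v5) forces v5 = True.
Try v2 = False:
  (v2 ∨ v6) forces v6 = True.
  (v1 ∨ ¬v3 ∨ ¬v6) forces v3 = False.
  clause (v3 ∨ ¬v6) is falsified — backtrack.
So v2 = True.
Try v3 = False:
  (¬v2 ∨ v3 ∨ ¬v4) forces v4 = False.
  clause (v3 ∨ v4) is falsified — backtrack.
So v3 = True.
  then (v1 ∨ ¬v3 ∨ ¬v6) forces v6 = False.
  then (¬v0 ∨ ¬v5 ∨ v6 ∨ v7) forces v7 = True.
Set v4 = True.
All clauses satisfied.

v0: True; v1: False; v2: True; v3: True; v4: True; v5: True; v6: False; v7: True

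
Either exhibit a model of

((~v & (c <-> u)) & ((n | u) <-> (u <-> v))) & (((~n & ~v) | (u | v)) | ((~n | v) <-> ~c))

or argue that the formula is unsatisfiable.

Case v = True: the conjunct ~v is False.
Case v = False: the formula simplifies to ((c <-> u) & ((n | u) <-> ~u)) & ((~n | u) | (~n <-> ~c)).
  u = True: the conjunct (n | u) <-> ~u becomes (n | True) <-> ~True = False.
  u = False: simplifies to (~c & n) & (~n | (~n <-> ~c)).
    n = True: simplifies to ~c & c.
      c = True: the conjunct ~c is False.
      c = False: the conjunct c is False.
    n = False: the conjunct n is False.
Both cases fail — unsatisfiable.

UNSATISFIABLE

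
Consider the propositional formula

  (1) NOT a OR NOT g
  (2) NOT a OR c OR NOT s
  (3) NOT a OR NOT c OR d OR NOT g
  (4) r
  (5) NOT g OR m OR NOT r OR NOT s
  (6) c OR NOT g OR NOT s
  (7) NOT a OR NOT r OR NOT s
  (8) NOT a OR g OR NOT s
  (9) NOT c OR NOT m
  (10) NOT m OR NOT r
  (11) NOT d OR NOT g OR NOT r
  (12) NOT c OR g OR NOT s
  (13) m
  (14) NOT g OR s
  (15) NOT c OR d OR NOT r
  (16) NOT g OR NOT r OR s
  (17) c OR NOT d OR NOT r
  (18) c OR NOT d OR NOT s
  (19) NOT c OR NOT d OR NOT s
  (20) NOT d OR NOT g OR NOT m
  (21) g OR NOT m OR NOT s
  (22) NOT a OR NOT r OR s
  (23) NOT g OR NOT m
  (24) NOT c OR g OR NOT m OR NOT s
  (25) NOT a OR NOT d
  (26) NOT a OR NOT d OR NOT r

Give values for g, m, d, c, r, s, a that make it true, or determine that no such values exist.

Case m = True:
  (r) forces r = True.
  Clause (NOT m OR NOT r) is falsified — contradiction.
Case m = False:
  Clause (m) is falsified — contradiction.
Both cases fail, so the formula is unsatisfiable.

UNSATISFIABLE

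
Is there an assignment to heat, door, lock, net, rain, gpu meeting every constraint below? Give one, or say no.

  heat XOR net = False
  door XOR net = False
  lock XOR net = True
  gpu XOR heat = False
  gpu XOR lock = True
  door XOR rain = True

heat=T, door=T, lock=F, net=T, rain=F, gpu=T

heat XOR net = T XOR T = False ✓
door XOR net = T XOR T = False ✓
lock XOR net = F XOR T = True ✓
gpu XOR heat = T XOR T = False ✓
gpu XOR lock = T XOR F = True ✓
door XOR rain = T XOR F = True ✓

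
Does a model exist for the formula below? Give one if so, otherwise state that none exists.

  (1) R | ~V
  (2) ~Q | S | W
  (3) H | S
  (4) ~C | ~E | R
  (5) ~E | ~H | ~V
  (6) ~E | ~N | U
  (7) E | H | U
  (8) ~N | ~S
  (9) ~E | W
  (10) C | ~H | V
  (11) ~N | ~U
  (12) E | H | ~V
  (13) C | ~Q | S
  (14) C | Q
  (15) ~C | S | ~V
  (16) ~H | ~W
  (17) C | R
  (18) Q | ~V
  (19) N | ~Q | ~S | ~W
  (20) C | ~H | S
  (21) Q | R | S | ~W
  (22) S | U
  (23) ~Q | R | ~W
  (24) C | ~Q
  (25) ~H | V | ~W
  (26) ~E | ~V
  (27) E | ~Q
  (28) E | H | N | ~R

N: False, H: False, U: True, R: False, S: True, V: False, C: True, E: False, W: True, Q: False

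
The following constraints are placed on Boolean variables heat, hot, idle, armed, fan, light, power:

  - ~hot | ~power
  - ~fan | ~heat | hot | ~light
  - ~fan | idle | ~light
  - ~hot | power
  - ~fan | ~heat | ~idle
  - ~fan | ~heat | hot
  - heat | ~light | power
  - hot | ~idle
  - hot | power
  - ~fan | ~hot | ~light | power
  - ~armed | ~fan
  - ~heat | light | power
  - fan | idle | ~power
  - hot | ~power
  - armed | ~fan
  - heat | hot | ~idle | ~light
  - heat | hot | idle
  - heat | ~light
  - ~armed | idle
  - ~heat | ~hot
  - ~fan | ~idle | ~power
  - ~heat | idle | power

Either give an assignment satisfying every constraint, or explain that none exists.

The formula is unsatisfiable.

Case power = True:
  (~hot | ~power) forces hot = False.
  Clause (hot | ~power) is falsified — contradiction.
Case power = False:
  (~hot | power) forces hot = False.
  Clause (hot | power) is falsified — contradiction.
Both cases fail, so the formula is unsatisfiable.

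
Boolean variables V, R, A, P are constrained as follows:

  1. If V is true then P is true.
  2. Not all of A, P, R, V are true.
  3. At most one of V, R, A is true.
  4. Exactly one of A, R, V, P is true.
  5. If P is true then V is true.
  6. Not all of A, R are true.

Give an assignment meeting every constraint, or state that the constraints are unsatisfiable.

V = False; R = False; A = True; P = False

  (1) V=F ⇒ P: vacuous ✓
  (2) {A, P, R, V}: 1/4 true — not all ✓
  (3) {V, R, A}: 1 true — at most one ✓
  (4) {A, R, V, P}: 1 true — exactly one ✓
  (5) P=F ⇒ V: vacuous ✓
  (6) {A, R}: 1/2 true — not all ✓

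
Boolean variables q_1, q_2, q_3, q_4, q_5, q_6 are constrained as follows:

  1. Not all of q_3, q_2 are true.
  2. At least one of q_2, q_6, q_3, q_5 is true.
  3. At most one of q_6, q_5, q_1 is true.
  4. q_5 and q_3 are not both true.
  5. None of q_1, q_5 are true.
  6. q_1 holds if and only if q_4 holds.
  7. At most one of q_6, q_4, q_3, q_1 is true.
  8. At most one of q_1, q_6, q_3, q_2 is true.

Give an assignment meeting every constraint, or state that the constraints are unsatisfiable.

q_1: False; q_2: True; q_3: False; q_4: False; q_5: False; q_6: False

  (1) {q_3, q_2}: 1/2 true — not all ✓
  (2) {q_2, q_6, q_3, q_5}: 1 true — at least one ✓
  (3) {q_6, q_5, q_1}: 0 true — at most one ✓
  (4) q_5=F, q_3=F — not both ✓
  (5) {q_1, q_5}: 0 true — none ✓
  (6) q_1=F, q_4=F — same ✓
  (7) {q_6, q_4, q_3, q_1}: 0 true — at most one ✓
  (8) {q_1, q_6, q_3, q_2}: 1 true — at most one ✓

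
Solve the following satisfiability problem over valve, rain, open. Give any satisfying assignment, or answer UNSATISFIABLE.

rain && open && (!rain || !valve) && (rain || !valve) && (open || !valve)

valve: False, rain: True, open: True

Unit clause (rain) forces rain = True.
Unit clause (open) forces open = True.
In (!rain || !valve) only !valve is left, so valve = False.
Check each clause:
  (rain): rain holds.
  (open): open holds.
  (!rain || !valve): !valve holds.
  (rain || !valve): rain holds.
  (open || !valve): open holds.
All clauses satisfied.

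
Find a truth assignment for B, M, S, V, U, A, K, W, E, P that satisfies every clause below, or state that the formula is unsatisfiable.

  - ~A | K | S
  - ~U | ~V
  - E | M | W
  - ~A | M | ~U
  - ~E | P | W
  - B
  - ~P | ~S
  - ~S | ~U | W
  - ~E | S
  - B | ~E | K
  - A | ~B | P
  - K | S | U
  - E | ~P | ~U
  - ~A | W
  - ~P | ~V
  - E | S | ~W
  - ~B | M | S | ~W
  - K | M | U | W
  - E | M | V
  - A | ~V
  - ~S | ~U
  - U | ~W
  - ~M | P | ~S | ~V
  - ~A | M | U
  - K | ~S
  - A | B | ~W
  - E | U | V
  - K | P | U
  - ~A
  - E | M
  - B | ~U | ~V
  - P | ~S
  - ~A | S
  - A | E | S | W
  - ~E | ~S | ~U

The formula is unsatisfiable.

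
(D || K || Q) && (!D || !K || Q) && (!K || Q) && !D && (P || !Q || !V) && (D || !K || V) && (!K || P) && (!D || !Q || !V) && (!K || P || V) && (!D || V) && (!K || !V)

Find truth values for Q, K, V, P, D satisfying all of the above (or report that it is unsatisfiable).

Q = True; K = False; V = False; P = True; D = False

Unit clause (!D) forces D = False.
Try Q = False:
  (D || K || Q) forces K = True.
  clause (!K || Q) is falsified — backtrack.
So Q = True.
Set K = False.
Set V = False.
Set P = True.
All clauses satisfied.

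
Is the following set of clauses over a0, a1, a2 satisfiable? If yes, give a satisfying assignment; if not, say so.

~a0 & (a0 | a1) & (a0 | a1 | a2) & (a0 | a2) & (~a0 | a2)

a0 = False; a1 = True; a2 = True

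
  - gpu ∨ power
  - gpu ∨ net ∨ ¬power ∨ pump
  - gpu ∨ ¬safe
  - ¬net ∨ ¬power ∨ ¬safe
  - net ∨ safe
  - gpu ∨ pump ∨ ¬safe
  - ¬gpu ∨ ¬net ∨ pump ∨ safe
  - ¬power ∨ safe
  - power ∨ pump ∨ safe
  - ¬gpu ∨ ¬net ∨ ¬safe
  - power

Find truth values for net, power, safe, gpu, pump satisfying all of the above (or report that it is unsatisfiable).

net = False, power = True, safe = True, gpu = True, pump = False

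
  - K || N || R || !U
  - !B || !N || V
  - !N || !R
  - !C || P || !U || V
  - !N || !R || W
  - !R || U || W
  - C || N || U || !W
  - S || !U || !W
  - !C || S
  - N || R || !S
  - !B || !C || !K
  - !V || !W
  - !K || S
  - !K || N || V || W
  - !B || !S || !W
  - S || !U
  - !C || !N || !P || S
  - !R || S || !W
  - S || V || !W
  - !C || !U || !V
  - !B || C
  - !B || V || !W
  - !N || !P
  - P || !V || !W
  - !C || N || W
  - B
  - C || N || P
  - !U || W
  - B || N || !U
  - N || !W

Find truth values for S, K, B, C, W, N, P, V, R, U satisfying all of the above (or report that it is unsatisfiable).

S: True; K: False; B: True; C: True; W: False; N: True; P: False; V: True; R: False; U: False

Unit clause (B) forces B = True.
In (!B || C) only C is left, so C = True.
In (!C || S) only S is left, so S = True.
In (!B || !C || !K) only !K is left, so K = False.
In (!B || !S || !W) only !W is left, so W = False.
In (!C || N || W) only N is left, so N = True.
In (!U || W) only !U is left, so U = False.
In (!B || !N || V) only V is left, so V = True.
In (!N || !R) only !R is left, so R = False.
In (!N || !P) only !P is left, so P = False.
All clauses satisfied.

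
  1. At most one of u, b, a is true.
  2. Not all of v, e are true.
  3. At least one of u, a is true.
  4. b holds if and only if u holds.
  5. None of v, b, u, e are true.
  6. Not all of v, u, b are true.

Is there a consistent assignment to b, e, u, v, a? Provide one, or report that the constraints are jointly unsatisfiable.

b=F, e=F, u=F, v=F, a=T

  (1) {u, b, a}: 1 true — at most one ✓
  (2) {v, e}: 0/2 true — not all ✓
  (3) {u, a}: 1 true — at least one ✓
  (4) b=F, u=F — same ✓
  (5) {v, b, u, e}: 0 true — none ✓
  (6) {v, u, b}: 0/3 true — not all ✓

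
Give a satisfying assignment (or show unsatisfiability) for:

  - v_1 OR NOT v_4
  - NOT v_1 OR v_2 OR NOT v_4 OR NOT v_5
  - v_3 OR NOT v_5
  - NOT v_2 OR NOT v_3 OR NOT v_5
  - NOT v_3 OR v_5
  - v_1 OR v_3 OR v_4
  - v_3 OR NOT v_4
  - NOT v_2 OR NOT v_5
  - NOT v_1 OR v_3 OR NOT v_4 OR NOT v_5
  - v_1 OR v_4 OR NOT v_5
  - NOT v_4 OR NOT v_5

v_1 = True; v_2 = False; v_3 = False; v_4 = False; v_5 = False

Try v_1 = False:
  (v_1 OR NOT v_4) forces v_4 = False.
  (v_1 OR v_3 OR v_4) forces v_3 = True.
  (NOT v_3 OR v_5) forces v_5 = True.
  clause (v_1 OR v_4 OR NOT v_5) is falsified — backtrack.
So v_1 = True.
Set v_2 = False.
Set v_3 = False.
  then (v_3 OR NOT v_5) forces v_5 = False.
  then (v_3 OR NOT v_4) forces v_4 = False.
All clauses satisfied.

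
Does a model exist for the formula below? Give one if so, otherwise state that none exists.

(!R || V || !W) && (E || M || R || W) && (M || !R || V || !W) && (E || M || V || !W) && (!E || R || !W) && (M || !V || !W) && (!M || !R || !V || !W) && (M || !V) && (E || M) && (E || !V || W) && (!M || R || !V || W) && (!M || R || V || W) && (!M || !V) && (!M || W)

Set R = False.
Set E = True.
  then (!E || R || !W) forces W = False.
  then (!M || W) forces M = False.
  then (M || !V) forces V = False.
All clauses satisfied.

R=F, E=T, V=F, M=F, W=F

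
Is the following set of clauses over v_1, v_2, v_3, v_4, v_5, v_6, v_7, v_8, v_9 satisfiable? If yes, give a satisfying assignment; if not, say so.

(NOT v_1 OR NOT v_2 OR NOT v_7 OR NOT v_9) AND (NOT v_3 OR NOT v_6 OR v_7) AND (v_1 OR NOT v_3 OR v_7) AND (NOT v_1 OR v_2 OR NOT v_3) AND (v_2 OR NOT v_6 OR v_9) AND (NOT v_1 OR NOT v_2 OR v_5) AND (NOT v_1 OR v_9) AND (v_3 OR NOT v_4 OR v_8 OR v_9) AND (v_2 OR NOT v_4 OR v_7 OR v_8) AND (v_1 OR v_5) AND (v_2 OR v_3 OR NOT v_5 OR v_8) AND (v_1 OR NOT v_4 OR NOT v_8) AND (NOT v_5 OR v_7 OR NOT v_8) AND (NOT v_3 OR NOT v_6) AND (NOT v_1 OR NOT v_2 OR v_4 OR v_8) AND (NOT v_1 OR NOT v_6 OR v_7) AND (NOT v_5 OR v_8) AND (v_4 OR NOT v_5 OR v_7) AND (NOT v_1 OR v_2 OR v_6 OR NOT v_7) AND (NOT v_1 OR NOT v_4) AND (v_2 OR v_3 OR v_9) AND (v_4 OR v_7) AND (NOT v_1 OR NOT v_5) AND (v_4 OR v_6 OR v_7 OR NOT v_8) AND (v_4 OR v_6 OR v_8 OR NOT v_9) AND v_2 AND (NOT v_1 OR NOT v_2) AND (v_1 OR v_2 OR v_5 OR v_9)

v_1 = False; v_2 = True; v_3 = True; v_4 = False; v_5 = True; v_6 = False; v_7 = True; v_8 = True; v_9 = False

Unit clause (v_2) forces v_2 = True.
In (NOT v_1 OR NOT v_2) only NOT v_1 is left, so v_1 = False.
In (v_1 OR v_5) only v_5 is left, so v_5 = True.
In (NOT v_5 OR v_8) only v_8 is left, so v_8 = True.
In (v_1 OR NOT v_4 OR NOT v_8) only NOT v_4 is left, so v_4 = False.
In (NOT v_5 OR v_7 OR NOT v_8) only v_7 is left, so v_7 = True.
Set v_3 = True.
  then (NOT v_3 OR NOT v_6) forces v_6 = False.
Set v_9 = False.
All clauses satisfied.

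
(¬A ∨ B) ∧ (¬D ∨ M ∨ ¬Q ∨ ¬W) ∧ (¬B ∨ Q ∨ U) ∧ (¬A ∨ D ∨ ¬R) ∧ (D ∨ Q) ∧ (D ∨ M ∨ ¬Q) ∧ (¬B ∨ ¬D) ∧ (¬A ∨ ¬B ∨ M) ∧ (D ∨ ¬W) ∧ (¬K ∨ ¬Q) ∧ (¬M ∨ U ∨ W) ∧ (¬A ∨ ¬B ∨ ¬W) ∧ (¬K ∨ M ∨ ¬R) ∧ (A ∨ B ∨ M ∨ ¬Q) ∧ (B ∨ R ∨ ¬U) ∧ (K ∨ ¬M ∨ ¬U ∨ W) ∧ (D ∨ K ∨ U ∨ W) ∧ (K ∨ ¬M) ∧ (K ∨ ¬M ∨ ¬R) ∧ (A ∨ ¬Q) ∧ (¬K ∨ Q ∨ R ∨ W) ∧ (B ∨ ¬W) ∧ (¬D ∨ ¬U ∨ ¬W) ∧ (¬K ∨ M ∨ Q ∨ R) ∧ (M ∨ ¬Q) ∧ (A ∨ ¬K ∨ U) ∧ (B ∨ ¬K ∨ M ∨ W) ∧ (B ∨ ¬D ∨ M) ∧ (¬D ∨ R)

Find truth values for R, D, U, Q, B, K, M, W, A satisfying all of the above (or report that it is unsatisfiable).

Set R = True.
Set D = True.
  then (¬B ∨ ¬D) forces B = False.
  then (B ∨ ¬W) forces W = False.
  then (B ∨ ¬D ∨ M) forces M = True.
  then (¬A ∨ B) forces A = False.
  then (¬M ∨ U ∨ W) forces U = True.
  then (K ∨ ¬M ∨ ¬U ∨ W) forces K = True.
  then (A ∨ ¬Q) forces Q = False.
All clauses satisfied.

R = True; D = True; U = True; Q = False; B = False; K = True; M = True; W = False; A = False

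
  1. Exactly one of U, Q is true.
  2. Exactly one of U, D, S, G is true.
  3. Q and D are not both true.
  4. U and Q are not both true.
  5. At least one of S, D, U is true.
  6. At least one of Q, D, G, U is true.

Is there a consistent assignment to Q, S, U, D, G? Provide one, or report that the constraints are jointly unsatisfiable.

Q = False; S = False; U = True; D = False; G = False

  (1) {U, Q}: 1 true — exactly one ✓
  (2) {U, D, S, G}: 1 true — exactly one ✓
  (3) Q=F, D=F — not both ✓
  (4) U=T, Q=F — not both ✓
  (5) {S, D, U}: 1 true — at least one ✓
  (6) {Q, D, G, U}: 1 true — at least one ✓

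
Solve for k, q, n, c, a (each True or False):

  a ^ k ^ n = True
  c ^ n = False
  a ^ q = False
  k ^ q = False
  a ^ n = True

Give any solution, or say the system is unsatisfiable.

k = False, q = False, n = True, c = True, a = False

a ^ k ^ n = F ^ F ^ T = True ✓
c ^ n = T ^ T = False ✓
a ^ q = F ^ F = False ✓
k ^ q = F ^ F = False ✓
a ^ n = F ^ T = True ✓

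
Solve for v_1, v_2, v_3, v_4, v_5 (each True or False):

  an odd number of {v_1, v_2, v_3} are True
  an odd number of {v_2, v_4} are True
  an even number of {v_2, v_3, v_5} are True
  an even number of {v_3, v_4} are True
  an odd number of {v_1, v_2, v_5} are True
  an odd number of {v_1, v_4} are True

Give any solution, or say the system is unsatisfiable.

v_1 = False; v_2 = False; v_3 = True; v_4 = True; v_5 = True

{v_1, v_2, v_3}: 1 true → odd ✓
{v_2, v_4}: 1 true → odd ✓
{v_2, v_3, v_5}: 2 true → even ✓
{v_3, v_4}: 2 true → even ✓
{v_1, v_2, v_5}: 1 true → odd ✓
{v_1, v_4}: 1 true → odd ✓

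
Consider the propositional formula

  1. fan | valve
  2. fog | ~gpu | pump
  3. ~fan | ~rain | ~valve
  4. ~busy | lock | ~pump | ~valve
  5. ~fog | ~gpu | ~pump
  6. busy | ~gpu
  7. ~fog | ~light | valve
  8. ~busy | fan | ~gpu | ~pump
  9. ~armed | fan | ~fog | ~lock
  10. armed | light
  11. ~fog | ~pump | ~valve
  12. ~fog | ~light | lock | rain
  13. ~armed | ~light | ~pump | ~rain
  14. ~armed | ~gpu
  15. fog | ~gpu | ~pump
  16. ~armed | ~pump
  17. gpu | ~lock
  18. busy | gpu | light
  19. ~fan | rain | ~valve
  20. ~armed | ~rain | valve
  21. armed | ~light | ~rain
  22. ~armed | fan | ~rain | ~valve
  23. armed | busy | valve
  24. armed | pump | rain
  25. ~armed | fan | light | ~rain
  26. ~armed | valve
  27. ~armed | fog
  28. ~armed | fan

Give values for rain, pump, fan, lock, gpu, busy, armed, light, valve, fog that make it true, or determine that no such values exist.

Set rain = False.
Set pump = True.
  then (~armed | ~pump) forces armed = False.
  then (armed | light) forces light = True.
Set fan = False.
  then (fan | valve) forces valve = True.
  then (~fog | ~pump | ~valve) forces fog = False.
  then (fog | ~gpu | ~pump) forces gpu = False.
  then (gpu | ~lock) forces lock = False.
  then (~busy | lock | ~pump | ~valve) forces busy = False.
All clauses satisfied.

rain = False; pump = True; fan = False; lock = False; gpu = False; busy = False; armed = False; light = True; valve = True; fog = False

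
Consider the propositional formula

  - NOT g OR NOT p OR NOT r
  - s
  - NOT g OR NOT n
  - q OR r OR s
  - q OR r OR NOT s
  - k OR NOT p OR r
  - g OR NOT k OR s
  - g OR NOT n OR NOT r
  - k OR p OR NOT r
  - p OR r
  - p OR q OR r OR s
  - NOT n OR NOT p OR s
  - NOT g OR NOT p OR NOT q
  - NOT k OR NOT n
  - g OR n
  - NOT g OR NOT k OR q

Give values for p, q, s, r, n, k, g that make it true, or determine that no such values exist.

Unit clause (s) forces s = True.
Set p = False.
  then (p OR r) forces r = True.
  then (k OR p OR NOT r) forces k = True.
  then (NOT k OR NOT n) forces n = False.
  then (g OR n) forces g = True.
  then (NOT g OR NOT k OR q) forces q = True.
All clauses satisfied.

p: False, q: True, s: True, r: True, n: False, k: True, g: True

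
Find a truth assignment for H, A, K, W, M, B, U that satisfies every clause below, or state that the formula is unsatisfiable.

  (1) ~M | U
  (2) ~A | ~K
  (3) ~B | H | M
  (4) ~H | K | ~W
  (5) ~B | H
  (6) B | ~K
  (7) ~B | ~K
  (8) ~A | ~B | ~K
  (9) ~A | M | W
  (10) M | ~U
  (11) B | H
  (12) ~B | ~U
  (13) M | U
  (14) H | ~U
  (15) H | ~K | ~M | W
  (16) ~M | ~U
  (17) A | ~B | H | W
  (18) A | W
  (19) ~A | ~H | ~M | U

Case M = True:
  (~M | U) forces U = True.
  Clause (~M | ~U) is falsified — contradiction.
Case M = False:
  (M | ~U) forces U = False.
  Clause (M | U) is falsified — contradiction.
Both cases fail, so the formula is unsatisfiable.

No satisfying assignment exists.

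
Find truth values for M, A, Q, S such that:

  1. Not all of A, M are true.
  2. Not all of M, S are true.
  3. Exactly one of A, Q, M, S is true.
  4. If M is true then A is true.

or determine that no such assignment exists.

M = False, A = True, Q = False, S = False

  (1) {A, M}: 1/2 true — not all ✓
  (2) {M, S}: 0/2 true — not all ✓
  (3) {A, Q, M, S}: 1 true — exactly one ✓
  (4) M=F ⇒ A: vacuous ✓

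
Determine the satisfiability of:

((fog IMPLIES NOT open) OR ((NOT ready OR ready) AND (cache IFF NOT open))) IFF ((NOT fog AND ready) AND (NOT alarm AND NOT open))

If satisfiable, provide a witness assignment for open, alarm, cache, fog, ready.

open = False, alarm = False, cache = True, fog = False, ready = True

  ((fog IMPLIES NOT open) OR ((NOT ready OR ready) AND (cache IFF NOT open))) IFF ((NOT fog AND ready) AND (NOT alarm AND NOT open)) = True
    (fog IMPLIES NOT open) OR ((NOT ready OR ready) AND (cache IFF NOT open)) = True
      fog IMPLIES NOT open = True
        NOT open = True
      (NOT ready OR ready) AND (cache IFF NOT open) = True
        NOT ready OR ready = True
          NOT ready = False
        cache IFF NOT open = True
          NOT open = True
    (NOT fog AND ready) AND (NOT alarm AND NOT open) = True
      NOT fog AND ready = True
        NOT fog = True
      NOT alarm AND NOT open = True
        NOT alarm = True
        NOT open = True
The formula evaluates to True.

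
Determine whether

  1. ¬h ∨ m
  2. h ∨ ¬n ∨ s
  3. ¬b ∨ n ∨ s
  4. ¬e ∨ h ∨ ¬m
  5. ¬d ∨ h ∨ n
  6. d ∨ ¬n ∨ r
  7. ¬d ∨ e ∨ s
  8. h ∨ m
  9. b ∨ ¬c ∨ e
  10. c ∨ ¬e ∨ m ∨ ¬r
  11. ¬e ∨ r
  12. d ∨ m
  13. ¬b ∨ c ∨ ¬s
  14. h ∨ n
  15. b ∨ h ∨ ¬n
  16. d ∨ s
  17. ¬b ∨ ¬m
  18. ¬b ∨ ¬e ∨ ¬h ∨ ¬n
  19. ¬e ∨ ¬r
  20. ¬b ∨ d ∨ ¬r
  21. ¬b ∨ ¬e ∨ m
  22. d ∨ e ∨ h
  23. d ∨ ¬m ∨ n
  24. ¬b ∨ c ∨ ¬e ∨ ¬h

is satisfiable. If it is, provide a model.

e: False, n: False, s: True, d: True, h: True, b: False, c: False, m: True, r: True

Try e = True:
  (¬e ∨ r) forces r = True.
  clause (¬e ∨ ¬r) is falsified — backtrack.
So e = False.
Set n = False.
  then (h ∨ n) forces h = True.
  then (¬h ∨ m) forces m = True.
  then (¬b ∨ ¬m) forces b = False.
  then (d ∨ ¬m ∨ n) forces d = True.
  then (¬d ∨ e ∨ s) forces s = True.
  then (b ∨ ¬c ∨ e) forces c = False.
Set r = True.
All clauses satisfied.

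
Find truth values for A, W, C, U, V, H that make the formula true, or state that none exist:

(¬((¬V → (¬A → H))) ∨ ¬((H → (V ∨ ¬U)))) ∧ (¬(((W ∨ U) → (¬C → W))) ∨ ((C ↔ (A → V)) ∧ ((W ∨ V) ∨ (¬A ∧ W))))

A = False; W = True; C = True; U = True; V = False; H = False

  ¬((¬V → (¬A → H))) ∨ ¬((H → (V ∨ ¬U))) = True
    ¬((¬V → (¬A → H))) = True
      ¬V → (¬A → H) = False
        ¬V = True
        ¬A → H = False
          ¬A = True
    ¬((H → (V ∨ ¬U))) = False
      H → (V ∨ ¬U) = True
        V ∨ ¬U = False
          ¬U = False
  ¬(((W ∨ U) → (¬C → W))) ∨ ((C ↔ (A → V)) ∧ ((W ∨ V) ∨ (¬A ∧ W))) = True
    ¬(((W ∨ U) → (¬C → W))) = False
      (W ∨ U) → (¬C → W) = True
        W ∨ U = True
        ¬C → W = True
          ¬C = False
    (C ↔ (A → V)) ∧ ((W ∨ V) ∨ (¬A ∧ W)) = True
      C ↔ (A → V) = True
        A → V = True
      (W ∨ V) ∨ (¬A ∧ W) = True
        W ∨ V = True
        ¬A ∧ W = True
          ¬A = True
Both conjuncts True, so the formula holds.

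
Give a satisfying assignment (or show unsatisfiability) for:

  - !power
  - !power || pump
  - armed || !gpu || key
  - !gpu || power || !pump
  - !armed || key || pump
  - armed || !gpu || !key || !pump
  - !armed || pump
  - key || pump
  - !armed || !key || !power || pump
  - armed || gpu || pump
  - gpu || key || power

Unit clause (!power) forces power = False.
Set pump = False.
  then (!armed || pump) forces armed = False.
  then (key || pump) forces key = True.
  then (armed || gpu || pump) forces gpu = True.
All clauses satisfied.

pump = False; key = True; power = False; armed = False; gpu = True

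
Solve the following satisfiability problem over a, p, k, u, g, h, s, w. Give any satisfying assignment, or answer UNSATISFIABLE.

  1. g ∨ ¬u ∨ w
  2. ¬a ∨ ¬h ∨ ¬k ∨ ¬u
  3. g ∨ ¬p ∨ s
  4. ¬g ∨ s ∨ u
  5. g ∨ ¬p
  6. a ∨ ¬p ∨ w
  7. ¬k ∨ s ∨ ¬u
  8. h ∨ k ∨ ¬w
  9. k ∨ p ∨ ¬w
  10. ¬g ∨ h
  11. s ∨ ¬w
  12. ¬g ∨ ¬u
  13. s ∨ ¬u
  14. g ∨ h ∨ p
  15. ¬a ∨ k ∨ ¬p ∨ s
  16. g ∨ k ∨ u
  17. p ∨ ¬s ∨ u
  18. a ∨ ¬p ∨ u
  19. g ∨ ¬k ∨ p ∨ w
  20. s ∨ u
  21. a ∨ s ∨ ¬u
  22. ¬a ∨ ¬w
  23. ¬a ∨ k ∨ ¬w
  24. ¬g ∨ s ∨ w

Set a = True.
  then (¬a ∨ ¬w) forces w = False.
Set p = True.
  then (g ∨ ¬p) forces g = True.
  then (¬g ∨ h) forces h = True.
  then (¬g ∨ ¬u) forces u = False.
  then (s ∨ u) forces s = True.
Set k = True.
All clauses satisfied.

a = True, p = True, k = True, u = False, g = True, h = True, s = True, w = False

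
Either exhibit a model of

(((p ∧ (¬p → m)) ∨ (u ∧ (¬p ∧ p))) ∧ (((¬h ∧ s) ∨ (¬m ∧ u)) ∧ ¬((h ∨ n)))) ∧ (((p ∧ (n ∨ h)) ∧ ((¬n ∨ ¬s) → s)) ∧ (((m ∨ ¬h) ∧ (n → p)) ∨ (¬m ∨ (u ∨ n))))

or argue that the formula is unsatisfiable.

Unsatisfiable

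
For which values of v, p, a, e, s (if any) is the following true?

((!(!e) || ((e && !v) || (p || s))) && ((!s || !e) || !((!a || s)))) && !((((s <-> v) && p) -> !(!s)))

v = False; p = True; a = True; e = True; s = False

  (!(!e) || ((e && !v) || (p || s))) && ((!s || !e) || !((!a || s))) = True
    !(!e) || ((e && !v) || (p || s)) = True
      !(!e) = True
        !e = False
      (e && !v) || (p || s) = True
        e && !v = True
          !v = True
        p || s = True
    (!s || !e) || !((!a || s)) = True
      !s || !e = True
        !s = True
        !e = False
      !((!a || s)) = True
        !a || s = False
          !a = False
  !((((s <-> v) && p) -> !(!s))) = True
    ((s <-> v) && p) -> !(!s) = False
      (s <-> v) && p = True
        s <-> v = True
      !(!s) = False
        !s = True
Both conjuncts True, so the formula holds.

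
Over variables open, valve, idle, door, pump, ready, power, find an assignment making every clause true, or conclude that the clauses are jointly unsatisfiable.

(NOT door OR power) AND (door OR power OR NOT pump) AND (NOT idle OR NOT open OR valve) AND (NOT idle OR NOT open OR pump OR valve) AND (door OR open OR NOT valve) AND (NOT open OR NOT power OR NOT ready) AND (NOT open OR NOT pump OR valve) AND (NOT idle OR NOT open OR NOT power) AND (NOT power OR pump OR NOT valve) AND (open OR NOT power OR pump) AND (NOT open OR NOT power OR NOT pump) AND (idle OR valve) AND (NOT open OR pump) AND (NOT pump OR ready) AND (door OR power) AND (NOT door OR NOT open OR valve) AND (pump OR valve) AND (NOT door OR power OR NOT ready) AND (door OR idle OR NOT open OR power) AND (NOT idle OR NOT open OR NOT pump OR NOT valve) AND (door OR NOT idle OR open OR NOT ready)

Try open = True:
  (NOT open OR pump) forces pump = True.
  (NOT open OR NOT pump OR valve) forces valve = True.
  (NOT open OR NOT power OR NOT pump) forces power = False.
  (NOT door OR power) forces door = False.
  clause (door OR power OR NOT pump) is falsified — backtrack.
So open = False.
Set valve = True.
  then (door OR open OR NOT valve) forces door = True.
  then (NOT door OR power) forces power = True.
  then (NOT power OR pump OR NOT valve) forces pump = True.
  then (NOT pump OR ready) forces ready = True.
Set idle = False.
All clauses satisfied.

open=F, valve=T, idle=F, door=T, pump=T, ready=T, power=T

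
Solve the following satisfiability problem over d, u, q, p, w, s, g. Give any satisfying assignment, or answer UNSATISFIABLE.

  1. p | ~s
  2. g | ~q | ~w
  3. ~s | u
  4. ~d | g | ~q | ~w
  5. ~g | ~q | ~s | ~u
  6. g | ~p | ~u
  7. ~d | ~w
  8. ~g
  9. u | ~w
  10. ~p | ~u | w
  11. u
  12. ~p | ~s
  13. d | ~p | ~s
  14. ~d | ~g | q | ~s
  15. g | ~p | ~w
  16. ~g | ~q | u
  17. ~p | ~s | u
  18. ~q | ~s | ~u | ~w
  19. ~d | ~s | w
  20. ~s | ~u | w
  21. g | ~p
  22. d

Unit clause (~g) forces g = False.
Unit clause (u) forces u = True.
In (g | ~p) only ~p is left, so p = False.
Unit clause (d) forces d = True.
In (p | ~s) only ~s is left, so s = False.
In (~d | ~w) only ~w is left, so w = False.
Set q = True.
All clauses satisfied.

d: True; u: True; q: True; p: False; w: False; s: False; g: False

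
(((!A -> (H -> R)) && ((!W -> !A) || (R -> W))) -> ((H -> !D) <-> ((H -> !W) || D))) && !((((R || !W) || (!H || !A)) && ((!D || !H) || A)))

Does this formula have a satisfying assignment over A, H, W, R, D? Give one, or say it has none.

A = False, H = True, W = True, R = False, D = True

  ((!A -> (H -> R)) && ((!W -> !A) || (R -> W))) -> ((H -> !D) <-> ((H -> !W) || D)) = True
    (!A -> (H -> R)) && ((!W -> !A) || (R -> W)) = False
      !A -> (H -> R) = False
        !A = True
        H -> R = False
      (!W -> !A) || (R -> W) = True
        !W -> !A = True
          !W = False
          !A = True
        R -> W = True
    (H -> !D) <-> ((H -> !W) || D) = False
      H -> !D = False
        !D = False
      (H -> !W) || D = True
        H -> !W = False
          !W = False
  !((((R || !W) || (!H || !A)) && ((!D || !H) || A))) = True
    ((R || !W) || (!H || !A)) && ((!D || !H) || A) = False
      (R || !W) || (!H || !A) = True
        R || !W = False
          !W = False
        !H || !A = True
          !H = False
          !A = True
      (!D || !H) || A = False
        !D || !H = False
          !D = False
          !H = False
Both conjuncts True, so the formula holds.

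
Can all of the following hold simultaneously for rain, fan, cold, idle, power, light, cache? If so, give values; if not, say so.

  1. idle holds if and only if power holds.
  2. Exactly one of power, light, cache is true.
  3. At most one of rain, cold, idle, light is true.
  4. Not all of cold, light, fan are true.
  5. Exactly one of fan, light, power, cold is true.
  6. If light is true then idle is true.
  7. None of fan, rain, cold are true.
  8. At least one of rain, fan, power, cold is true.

rain=F, fan=F, cold=F, idle=T, power=T, light=F, cache=F

  (1) idle=T, power=T — same ✓
  (2) {power, light, cache}: 1 true — exactly one ✓
  (3) {rain, cold, idle, light}: 1 true — at most one ✓
  (4) {cold, light, fan}: 0/3 true — not all ✓
  (5) {fan, light, power, cold}: 1 true — exactly one ✓
  (6) light=F ⇒ idle: vacuous ✓
  (7) {fan, rain, cold}: 0 true — none ✓
  (8) {rain, fan, power, cold}: 1 true — at least one ✓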